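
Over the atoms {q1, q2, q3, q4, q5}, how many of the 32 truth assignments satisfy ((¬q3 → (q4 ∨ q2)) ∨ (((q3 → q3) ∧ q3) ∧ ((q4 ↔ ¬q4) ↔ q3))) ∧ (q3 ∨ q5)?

22

Initial set: {(((¬q3 → (q4 ∨ q2)) ∨ (((q3 → q3) ∧ q3) ∧ ((q4 ↔ ¬q4) ↔ q3))) ∧ (q3 ∨ q5))}.
(((¬q3 → (q4 ∨ q2)) ∨ (((q3 → q3) ∧ q3) ∧ ((q4 ↔ ¬q4) ↔ q3))) ∧ (q3 ∨ q5)): α-rule — add ((¬q3 → (q4 ∨ q2)) ∨ (((q3 → q3) ∧ q3) ∧ ((q4 ↔ ¬q4) ↔ q3))), (q3 ∨ q5).
((¬q3 → (q4 ∨ q2)) ∨ (((q3 → q3) ∧ q3) ∧ ((q4 ↔ ¬q4) ↔ q3))): β-rule — branch into (¬q3 → (q4 ∨ q2))  //  (((q3 → q3) ∧ q3) ∧ ((q4 ↔ ¬q4) ↔ q3)).
  branch 1 (add (¬q3 → (q4 ∨ q2))):
    (q3 ∨ q5): β-rule — branch into q3  //  q5.
      branch 1.1 (add q3):
        (¬q3 → (q4 ∨ q2)): β-rule — branch into ¬¬q3  //  (q4 ∨ q2).
          branch 1.1.1 (add ¬¬q3):
            ○ open, literals {q3=1}.
          branch 1.1.2 (add (q4 ∨ q2)):
            (q4 ∨ q2): β-rule — branch into q4  //  q2.
              branch 1.1.2.1 (add q4):
                ○ open, literals {q3=1, q4=1}.
              branch 1.1.2.2 (add q2):
                ○ open, literals {q2=1, q3=1}.
      branch 1.2 (add q5):
        (¬q3 → (q4 ∨ q2)): β-rule — branch into ¬¬q3  //  (q4 ∨ q2).
          branch 1.2.1 (add ¬¬q3):
            ○ open, literals {q3=1, q5=1}.
          branch 1.2.2 (add (q4 ∨ q2)):
            (q4 ∨ q2): β-rule — branch into q4  //  q2.
              branch 1.2.2.1 (add q4):
                ○ open, literals {q4=1, q5=1}.
              branch 1.2.2.2 (add q2):
                ○ open, literals {q2=1, q5=1}.
  branch 2 (add (((q3 → q3) ∧ q3) ∧ ((q4 ↔ ¬q4) ↔ q3))):
    (((q3 → q3) ∧ q3) ∧ ((q4 ↔ ¬q4) ↔ q3)): α-rule — add ((q3 → q3) ∧ q3), ((q4 ↔ ¬q4) ↔ q3).
    ((q3 → q3) ∧ q3): α-rule — add (q3 → q3), q3.
    (q3 ∨ q5): β-rule — branch into q3  //  q5.
      branch 2.1 (add q3):
        ((q4 ↔ ¬q4) ↔ q3): β-rule — branch into (q4 ↔ ¬q4), q3  //  ¬(q4 ↔ ¬q4), ¬q3.
          branch 2.1.1 (add (q4 ↔ ¬q4), q3):
            (q3 → q3): β-rule — branch into ¬q3  //  q3.
              branch 2.1.1.1 (add ¬q3):
                × closes — contains both q3 and ¬q3.
              branch 2.1.1.2 (add q3):
                (q4 ↔ ¬q4): β-rule — branch into q4, ¬q4  //  ¬q4, ¬¬q4.
                  branch 2.1.1.2.1 (add q4, ¬q4):
                    × closes — contains both q4 and ¬q4.
                  branch 2.1.1.2.2 (add ¬q4, ¬¬q4):
                    × closes — contains both q4 and ¬q4.
          branch 2.1.2 (add ¬(q4 ↔ ¬q4), ¬q3):
            × closes — contains both q3 and ¬q3.
      branch 2.2 (add q5):
        ((q4 ↔ ¬q4) ↔ q3): β-rule — branch into (q4 ↔ ¬q4), q3  //  ¬(q4 ↔ ¬q4), ¬q3.
          branch 2.2.1 (add (q4 ↔ ¬q4), q3):
            (q3 → q3): β-rule — branch into ¬q3  //  q3.
              branch 2.2.1.1 (add ¬q3):
                × closes — contains both q3 and ¬q3.
              branch 2.2.1.2 (add q3):
                (q4 ↔ ¬q4): β-rule — branch into q4, ¬q4  //  ¬q4, ¬¬q4.
                  branch 2.2.1.2.1 (add q4, ¬q4):
                    × closes — contains both q4 and ¬q4.
                  branch 2.2.1.2.2 (add ¬q4, ¬¬q4):
                    × closes — contains both q4 and ¬q4.
          branch 2.2.2 (add ¬(q4 ↔ ¬q4), ¬q3):
            × closes — contains both q3 and ¬q3.
8 branches closed, 6 open.
Each open branch fixes some atoms; the unmentioned ones are free. Counting distinct full assignments: branch {q3=1} (q1, q2, q4, q5) contributes 16 new; branch {q3=1, q4=1} (q1, q2, q5) contributes 0 new; branch {q2=1, q3=1} (q1, q4, q5) contributes 0 new; branch {q3=1, q5=1} (q1, q2, q4) contributes 0 new; branch {q4=1, q5=1} (q1, q2, q3) contributes 4 new; branch {q2=1, q5=1} (q1, q3, q4) contributes 2 new. Total: 22.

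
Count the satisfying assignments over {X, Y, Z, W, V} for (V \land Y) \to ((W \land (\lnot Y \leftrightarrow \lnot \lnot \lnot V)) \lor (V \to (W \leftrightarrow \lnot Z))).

Initial set: {((V \land Y) \to ((W \land (\lnot Y \leftrightarrow \lnot \lnot \lnot V)) \lor (V \to (W \leftrightarrow \lnot Z))))}.
((V \land Y) \to ((W \land (\lnot Y \leftrightarrow \lnot \lnot \lnot V)) \lor (V \to (W \leftrightarrow \lnot Z)))): β-rule — branch into \lnot (V \land Y)  //  ((W \land (\lnot Y \leftrightarrow \lnot \lnot \lnot V)) \lor (V \to (W \leftrightarrow \lnot Z))).
  branch 1 (add \lnot (V \land Y)):
    \lnot (V \land Y): β-rule — branch into \lnot V  //  \lnot Y.
      branch 1.1 (add \lnot V):
        ○ open, literals {V=0}.
      branch 1.2 (add \lnot Y):
        ○ open, literals {Y=0}.
  branch 2 (add ((W \land (\lnot Y \leftrightarrow \lnot \lnot \lnot V)) \lor (V \to (W \leftrightarrow \lnot Z)))):
    ((W \land (\lnot Y \leftrightarrow \lnot \lnot \lnot V)) \lor (V \to (W \leftrightarrow \lnot Z))): β-rule — branch into (W \land (\lnot Y \leftrightarrow \lnot \lnot \lnot V))  //  (V \to (W \leftrightarrow \lnot Z)).
      branch 2.1 (add (W \land (\lnot Y \leftrightarrow \lnot \lnot \lnot V))):
        (W \land (\lnot Y \leftrightarrow \lnot \lnot \lnot V)): α-rule — add W, (\lnot Y \leftrightarrow \lnot \lnot \lnot V).
        (\lnot Y \leftrightarrow \lnot \lnot \lnot V): β-rule — branch into \lnot Y, \lnot \lnot \lnot V  //  \lnot \lnot Y, \lnot \lnot \lnot \lnot V.
          branch 2.1.1 (add \lnot Y, \lnot \lnot \lnot V):
            \lnot \lnot \lnot V: drop double negation, giving \lnot V.
            ○ open, literals {V=0, W=1, Y=0}.
          branch 2.1.2 (add \lnot \lnot Y, \lnot \lnot \lnot \lnot V):
            \lnot \lnot \lnot \lnot V: drop double negation, giving \lnot \lnot V.
            ○ open, literals {V=1, W=1, Y=1}.
      branch 2.2 (add (V \to (W \leftrightarrow \lnot Z))):
        (V \to (W \leftrightarrow \lnot Z)): β-rule — branch into \lnot V  //  (W \leftrightarrow \lnot Z).
          branch 2.2.1 (add \lnot V):
            ○ open, literals {V=0}.
          branch 2.2.2 (add (W \leftrightarrow \lnot Z)):
            (W \leftrightarrow \lnot Z): β-rule — branch into W, \lnot Z  //  \lnot W, \lnot \lnot Z.
              branch 2.2.2.1 (add W, \lnot Z):
                ○ open, literals {W=1, Z=0}.
              branch 2.2.2.2 (add \lnot W, \lnot \lnot Z):
                ○ open, literals {W=0, Z=1}.
0 branches closed, 7 open.
Each open branch fixes some atoms; the unmentioned ones are free. Counting distinct full assignments: branch {V=0} (X, Y, Z, W) contributes 16 new; branch {Y=0} (X, Z, W, V) contributes 8 new; branch {V=0, W=1, Y=0} (X, Z) contributes 0 new; branch {V=1, W=1, Y=1} (X, Z) contributes 4 new; branch {V=0} (X, Y, Z, W) contributes 0 new; branch {W=1, Z=0} (X, Y, V) contributes 0 new; branch {W=0, Z=1} (X, Y, V) contributes 2 new. Total: 30.

30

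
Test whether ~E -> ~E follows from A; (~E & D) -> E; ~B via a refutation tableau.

Yes

Initial set: {A; ((~E & D) -> E); ~B; ~(~E -> ~E)}.
~(~E -> ~E): α-rule — add ~E, ~~E.
× closes — contains both E and ~E.
All 1 branch closes.
Every branch closed, so the premises entail the conclusion.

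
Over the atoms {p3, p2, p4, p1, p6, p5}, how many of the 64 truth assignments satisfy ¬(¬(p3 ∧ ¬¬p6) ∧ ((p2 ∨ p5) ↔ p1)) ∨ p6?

Initial set: {(¬(¬(p3 ∧ ¬¬p6) ∧ ((p2 ∨ p5) ↔ p1)) ∨ p6)}.
(¬(¬(p3 ∧ ¬¬p6) ∧ ((p2 ∨ p5) ↔ p1)) ∨ p6): β-rule — branch into ¬(¬(p3 ∧ ¬¬p6) ∧ ((p2 ∨ p5) ↔ p1))  //  p6.
  branch 1 (add ¬(¬(p3 ∧ ¬¬p6) ∧ ((p2 ∨ p5) ↔ p1))):
    ¬(¬(p3 ∧ ¬¬p6) ∧ ((p2 ∨ p5) ↔ p1)): β-rule — branch into ¬¬(p3 ∧ ¬¬p6)  //  ¬((p2 ∨ p5) ↔ p1).
      branch 1.1 (add ¬¬(p3 ∧ ¬¬p6)):
        ¬¬(p3 ∧ ¬¬p6): α-rule — add p3, ¬¬p6.
        ¬¬p6: drop double negation, giving p6.
        ○ open, literals {p3=T, p6=T}.
      branch 1.2 (add ¬((p2 ∨ p5) ↔ p1)):
        ¬((p2 ∨ p5) ↔ p1): β-rule — branch into (p2 ∨ p5), ¬p1  //  ¬(p2 ∨ p5), p1.
          branch 1.2.1 (add (p2 ∨ p5), ¬p1):
            (p2 ∨ p5): β-rule — branch into p2  //  p5.
              branch 1.2.1.1 (add p2):
                ○ open, literals {p1=F, p2=T}.
              branch 1.2.1.2 (add p5):
                ○ open, literals {p1=F, p5=T}.
          branch 1.2.2 (add ¬(p2 ∨ p5), p1):
            ¬(p2 ∨ p5): α-rule — add ¬p2, ¬p5.
            ○ open, literals {p1=T, p2=F, p5=F}.
  branch 2 (add p6):
    ○ open, literals {p6=T}.
0 branches closed, 5 open.
Each open branch fixes some atoms; the unmentioned ones are free. Counting distinct full assignments: branch {p3=T, p6=T} (p2, p4, p1, p5) contributes 16 new; branch {p1=F, p2=T} (p3, p4, p6, p5) contributes 12 new; branch {p1=F, p5=T} (p3, p2, p4, p6) contributes 6 new; branch {p1=T, p2=F, p5=F} (p3, p4, p6) contributes 6 new; branch {p6=T} (p3, p2, p4, p1, p5) contributes 8 new. Total: 48.

48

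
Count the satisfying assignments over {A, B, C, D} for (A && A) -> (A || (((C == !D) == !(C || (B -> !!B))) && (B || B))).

Initial set: {((A && A) -> (A || (((C == !D) == !(C || (B -> !!B))) && (B || B))))}.
((A && A) -> (A || (((C == !D) == !(C || (B -> !!B))) && (B || B)))): β-rule — branch into !(A && A)  //  (A || (((C == !D) == !(C || (B -> !!B))) && (B || B))).
  branch 1 (add !(A && A)):
    !(A && A): β-rule — branch into !A  //  !A.
      branch 1.1 (add !A):
        ○ open, literals {A=F}.
      branch 1.2 (add !A):
        ○ open, literals {A=F}.
  branch 2 (add (A || (((C == !D) == !(C || (B -> !!B))) && (B || B)))):
    (A || (((C == !D) == !(C || (B -> !!B))) && (B || B))): β-rule — branch into A  //  (((C == !D) == !(C || (B -> !!B))) && (B || B)).
      branch 2.1 (add A):
        ○ open, literals {A=T}.
      branch 2.2 (add (((C == !D) == !(C || (B -> !!B))) && (B || B))):
        (((C == !D) == !(C || (B -> !!B))) && (B || B)): α-rule — add ((C == !D) == !(C || (B -> !!B))), (B || B).
        ((C == !D) == !(C || (B -> !!B))): β-rule — branch into (C == !D), !(C || (B -> !!B))  //  !(C == !D), !!(C || (B -> !!B)).
          branch 2.2.1 (add (C == !D), !(C || (B -> !!B))):
            !(C || (B -> !!B)): α-rule — add !C, !(B -> !!B).
            !(B -> !!B): α-rule — add B, !!!B.
            !!!B: drop double negation, giving !B.
            × closes — contains both B and !B.
          branch 2.2.2 (add !(C == !D), !!(C || (B -> !!B))):
            (B || B): β-rule — branch into B  //  B.
              branch 2.2.2.1 (add B):
                !(C == !D): β-rule — branch into C, !!D  //  !C, !D.
                  branch 2.2.2.1.1 (add C, !!D):
                    !!(C || (B -> !!B)): β-rule — branch into C  //  (B -> !!B).
                      branch 2.2.2.1.1.1 (add C):
                        ○ open, literals {B=T, C=T, D=T}.
                      branch 2.2.2.1.1.2 (add (B -> !!B)):
                        (B -> !!B): β-rule — branch into !B  //  !!B.
                          branch 2.2.2.1.1.2.1 (add !B):
                            × closes — contains both B and !B.
                          branch 2.2.2.1.1.2.2 (add !!B):
                            !!B: drop double negation, giving B.
                            ○ open, literals {B=T, C=T, D=T}.
                  branch 2.2.2.1.2 (add !C, !D):
                    !!(C || (B -> !!B)): β-rule — branch into C  //  (B -> !!B).
                      branch 2.2.2.1.2.1 (add C):
                        × closes — contains both C and !C.
                      branch 2.2.2.1.2.2 (add (B -> !!B)):
                        (B -> !!B): β-rule — branch into !B  //  !!B.
                          branch 2.2.2.1.2.2.1 (add !B):
                            × closes — contains both B and !B.
                          branch 2.2.2.1.2.2.2 (add !!B):
                            !!B: drop double negation, giving B.
                            ○ open, literals {B=T, C=F, D=F}.
              branch 2.2.2.2 (add B):
                !(C == !D): β-rule — branch into C, !!D  //  !C, !D.
                  branch 2.2.2.2.1 (add C, !!D):
                    !!(C || (B -> !!B)): β-rule — branch into C  //  (B -> !!B).
                      branch 2.2.2.2.1.1 (add C):
                        ○ open, literals {B=T, C=T, D=T}.
                      branch 2.2.2.2.1.2 (add (B -> !!B)):
                        (B -> !!B): β-rule — branch into !B  //  !!B.
                          branch 2.2.2.2.1.2.1 (add !B):
                            × closes — contains both B and !B.
                          branch 2.2.2.2.1.2.2 (add !!B):
                            !!B: drop double negation, giving B.
                            ○ open, literals {B=T, C=T, D=T}.
                  branch 2.2.2.2.2 (add !C, !D):
                    !!(C || (B -> !!B)): β-rule — branch into C  //  (B -> !!B).
                      branch 2.2.2.2.2.1 (add C):
                        × closes — contains both C and !C.
                      branch 2.2.2.2.2.2 (add (B -> !!B)):
                        (B -> !!B): β-rule — branch into !B  //  !!B.
                          branch 2.2.2.2.2.2.1 (add !B):
                            × closes — contains both B and !B.
                          branch 2.2.2.2.2.2.2 (add !!B):
                            !!B: drop double negation, giving B.
                            ○ open, literals {B=T, C=F, D=F}.
7 branches closed, 9 open.
Each open branch fixes some atoms; the unmentioned ones are free. Counting distinct full assignments: branch {A=F} (B, C, D) contributes 8 new; branch {A=F} (B, C, D) contributes 0 new; branch {A=T} (B, C, D) contributes 8 new; branch {B=T, C=T, D=T} (A) contributes 0 new; branch {B=T, C=T, D=T} (A) contributes 0 new; branch {B=T, C=F, D=F} (A) contributes 0 new; branch {B=T, C=T, D=T} (A) contributes 0 new; branch {B=T, C=T, D=T} (A) contributes 0 new; branch {B=T, C=F, D=F} (A) contributes 0 new. Total: 16.

16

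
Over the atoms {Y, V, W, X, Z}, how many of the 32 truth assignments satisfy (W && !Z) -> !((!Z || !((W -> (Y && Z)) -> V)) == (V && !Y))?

Initial set: {((W && !Z) -> !((!Z || !((W -> (Y && Z)) -> V)) == (V && !Y)))}.
((W && !Z) -> !((!Z || !((W -> (Y && Z)) -> V)) == (V && !Y))): β-rule — branch into !(W && !Z)  //  !((!Z || !((W -> (Y && Z)) -> V)) == (V && !Y)).
  branch 1 (add !(W && !Z)):
    !(W && !Z): β-rule — branch into !W  //  !!Z.
      branch 1.1 (add !W):
        ○ open, literals {W=false}.
      branch 1.2 (add !!Z):
        ○ open, literals {Z=true}.
  branch 2 (add !((!Z || !((W -> (Y && Z)) -> V)) == (V && !Y))):
    !((!Z || !((W -> (Y && Z)) -> V)) == (V && !Y)): β-rule — branch into (!Z || !((W -> (Y && Z)) -> V)), !(V && !Y)  //  !(!Z || !((W -> (Y && Z)) -> V)), (V && !Y).
      branch 2.1 (add (!Z || !((W -> (Y && Z)) -> V)), !(V && !Y)):
        (!Z || !((W -> (Y && Z)) -> V)): β-rule — branch into !Z  //  !((W -> (Y && Z)) -> V).
          branch 2.1.1 (add !Z):
            !(V && !Y): β-rule — branch into !V  //  !!Y.
              branch 2.1.1.1 (add !V):
                ○ open, literals {V=false, Z=false}.
              branch 2.1.1.2 (add !!Y):
                ○ open, literals {Y=true, Z=false}.
          branch 2.1.2 (add !((W -> (Y && Z)) -> V)):
            !((W -> (Y && Z)) -> V): α-rule — add (W -> (Y && Z)), !V.
            !(V && !Y): β-rule — branch into !V  //  !!Y.
              branch 2.1.2.1 (add !V):
                (W -> (Y && Z)): β-rule — branch into !W  //  (Y && Z).
                  branch 2.1.2.1.1 (add !W):
                    ○ open, literals {V=false, W=false}.
                  branch 2.1.2.1.2 (add (Y && Z)):
                    (Y && Z): α-rule — add Y, Z.
                    ○ open, literals {V=false, Y=true, Z=true}.
              branch 2.1.2.2 (add !!Y):
                (W -> (Y && Z)): β-rule — branch into !W  //  (Y && Z).
                  branch 2.1.2.2.1 (add !W):
                    ○ open, literals {V=false, W=false, Y=true}.
                  branch 2.1.2.2.2 (add (Y && Z)):
                    (Y && Z): α-rule — add Y, Z.
                    ○ open, literals {V=false, Y=true, Z=true}.
      branch 2.2 (add !(!Z || !((W -> (Y && Z)) -> V)), (V && !Y)):
        !(!Z || !((W -> (Y && Z)) -> V)): α-rule — add !!Z, !!((W -> (Y && Z)) -> V).
        (V && !Y): α-rule — add V, !Y.
        !!((W -> (Y && Z)) -> V): β-rule — branch into !(W -> (Y && Z))  //  V.
          branch 2.2.1 (add !(W -> (Y && Z))):
            !(W -> (Y && Z)): α-rule — add W, !(Y && Z).
            !(Y && Z): β-rule — branch into !Y  //  !Z.
              branch 2.2.1.1 (add !Y):
                ○ open, literals {V=true, W=true, Y=false, Z=true}.
              branch 2.2.1.2 (add !Z):
                × closes — contains both Z and !Z.
          branch 2.2.2 (add V):
            ○ open, literals {V=true, Y=false, Z=true}.
1 branch closed, 10 open.
Each open branch fixes some atoms; the unmentioned ones are free. Counting distinct full assignments: branch {W=false} (Y, V, X, Z) contributes 16 new; branch {Z=true} (Y, V, W, X) contributes 8 new; branch {V=false, Z=false} (Y, W, X) contributes 4 new; branch {Y=true, Z=false} (V, W, X) contributes 2 new; branch {V=false, W=false} (Y, X, Z) contributes 0 new; branch {V=false, Y=true, Z=true} (W, X) contributes 0 new; branch {V=false, W=false, Y=true} (X, Z) contributes 0 new; branch {V=false, Y=true, Z=true} (W, X) contributes 0 new; branch {V=true, W=true, Y=false, Z=true} (X) contributes 0 new; branch {V=true, Y=false, Z=true} (W, X) contributes 0 new. Total: 30.

30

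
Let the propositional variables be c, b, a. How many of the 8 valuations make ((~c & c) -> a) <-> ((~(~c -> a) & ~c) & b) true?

Initial set: {(((~c & c) -> a) <-> ((~(~c -> a) & ~c) & b))}.
(((~c & c) -> a) <-> ((~(~c -> a) & ~c) & b)): β-rule — branch into ((~c & c) -> a), ((~(~c -> a) & ~c) & b)  //  ~((~c & c) -> a), ~((~(~c -> a) & ~c) & b).
  branch 1 (add ((~c & c) -> a), ((~(~c -> a) & ~c) & b)):
    ((~(~c -> a) & ~c) & b): α-rule — add (~(~c -> a) & ~c), b.
    (~(~c -> a) & ~c): α-rule — add ~(~c -> a), ~c.
    ~(~c -> a): α-rule — add ~c, ~a.
    ((~c & c) -> a): β-rule — branch into ~(~c & c)  //  a.
      branch 1.1 (add ~(~c & c)):
        ~(~c & c): β-rule — branch into ~~c  //  ~c.
          branch 1.1.1 (add ~~c):
            × closes — contains both c and ~c.
          branch 1.1.2 (add ~c):
            ○ open, literals {a=false, b=true, c=false}.
      branch 1.2 (add a):
        × closes — contains both a and ~a.
  branch 2 (add ~((~c & c) -> a), ~((~(~c -> a) & ~c) & b)):
    ~((~c & c) -> a): α-rule — add (~c & c), ~a.
    (~c & c): α-rule — add ~c, c.
    × closes — contains both c and ~c.
3 branches closed, 1 open.
Each open branch fixes some atoms; the unmentioned ones are free. Counting distinct full assignments: branch {a=false, b=true, c=false} (none free) contributes 1 new. Total: 1.

1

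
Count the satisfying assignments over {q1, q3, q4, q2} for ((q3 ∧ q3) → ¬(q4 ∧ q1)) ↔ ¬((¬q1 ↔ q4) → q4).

6

Initial set: {(((q3 ∧ q3) → ¬(q4 ∧ q1)) ↔ ¬((¬q1 ↔ q4) → q4))}.
(((q3 ∧ q3) → ¬(q4 ∧ q1)) ↔ ¬((¬q1 ↔ q4) → q4)): β-rule — branch into ((q3 ∧ q3) → ¬(q4 ∧ q1)), ¬((¬q1 ↔ q4) → q4)  //  ¬((q3 ∧ q3) → ¬(q4 ∧ q1)), ¬¬((¬q1 ↔ q4) → q4).
  branch 1 (add ((q3 ∧ q3) → ¬(q4 ∧ q1)), ¬((¬q1 ↔ q4) → q4)):
    ¬((¬q1 ↔ q4) → q4): α-rule — add (¬q1 ↔ q4), ¬q4.
    ((q3 ∧ q3) → ¬(q4 ∧ q1)): β-rule — branch into ¬(q3 ∧ q3)  //  ¬(q4 ∧ q1).
      branch 1.1 (add ¬(q3 ∧ q3)):
        (¬q1 ↔ q4): β-rule — branch into ¬q1, q4  //  ¬¬q1, ¬q4.
          branch 1.1.1 (add ¬q1, q4):
            × closes — contains both q4 and ¬q4.
          branch 1.1.2 (add ¬¬q1, ¬q4):
            ¬(q3 ∧ q3): β-rule — branch into ¬q3  //  ¬q3.
              branch 1.1.2.1 (add ¬q3):
                ○ open, literals {q1=1, q3=0, q4=0}.
              branch 1.1.2.2 (add ¬q3):
                ○ open, literals {q1=1, q3=0, q4=0}.
      branch 1.2 (add ¬(q4 ∧ q1)):
        (¬q1 ↔ q4): β-rule — branch into ¬q1, q4  //  ¬¬q1, ¬q4.
          branch 1.2.1 (add ¬q1, q4):
            × closes — contains both q4 and ¬q4.
          branch 1.2.2 (add ¬¬q1, ¬q4):
            ¬(q4 ∧ q1): β-rule — branch into ¬q4  //  ¬q1.
              branch 1.2.2.1 (add ¬q4):
                ○ open, literals {q1=1, q4=0}.
              branch 1.2.2.2 (add ¬q1):
                × closes — contains both q1 and ¬q1.
  branch 2 (add ¬((q3 ∧ q3) → ¬(q4 ∧ q1)), ¬¬((¬q1 ↔ q4) → q4)):
    ¬((q3 ∧ q3) → ¬(q4 ∧ q1)): α-rule — add (q3 ∧ q3), ¬¬(q4 ∧ q1).
    (q3 ∧ q3): α-rule — add q3, q3.
    ¬¬(q4 ∧ q1): α-rule — add q4, q1.
    ¬¬((¬q1 ↔ q4) → q4): β-rule — branch into ¬(¬q1 ↔ q4)  //  q4.
      branch 2.1 (add ¬(¬q1 ↔ q4)):
        ¬(¬q1 ↔ q4): β-rule — branch into ¬q1, ¬q4  //  ¬¬q1, q4.
          branch 2.1.1 (add ¬q1, ¬q4):
            × closes — contains both q1 and ¬q1.
          branch 2.1.2 (add ¬¬q1, q4):
            ○ open, literals {q1=1, q3=1, q4=1}.
      branch 2.2 (add q4):
        ○ open, literals {q1=1, q3=1, q4=1}.
4 branches closed, 5 open.
Each open branch fixes some atoms; the unmentioned ones are free. Counting distinct full assignments: branch {q1=1, q3=0, q4=0} (q2) contributes 2 new; branch {q1=1, q3=0, q4=0} (q2) contributes 0 new; branch {q1=1, q4=0} (q3, q2) contributes 2 new; branch {q1=1, q3=1, q4=1} (q2) contributes 2 new; branch {q1=1, q3=1, q4=1} (q2) contributes 0 new. Total: 6.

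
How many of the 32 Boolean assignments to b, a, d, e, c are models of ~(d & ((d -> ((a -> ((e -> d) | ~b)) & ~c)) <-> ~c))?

16

Initial set: {~(d & ((d -> ((a -> ((e -> d) | ~b)) & ~c)) <-> ~c))}.
~(d & ((d -> ((a -> ((e -> d) | ~b)) & ~c)) <-> ~c)): β-rule — branch into ~d  //  ~((d -> ((a -> ((e -> d) | ~b)) & ~c)) <-> ~c).
  branch 1 (add ~d):
    ○ open, literals {d=false}.
  branch 2 (add ~((d -> ((a -> ((e -> d) | ~b)) & ~c)) <-> ~c)):
    ~((d -> ((a -> ((e -> d) | ~b)) & ~c)) <-> ~c): β-rule — branch into (d -> ((a -> ((e -> d) | ~b)) & ~c)), ~~c  //  ~(d -> ((a -> ((e -> d) | ~b)) & ~c)), ~c.
      branch 2.1 (add (d -> ((a -> ((e -> d) | ~b)) & ~c)), ~~c):
        (d -> ((a -> ((e -> d) | ~b)) & ~c)): β-rule — branch into ~d  //  ((a -> ((e -> d) | ~b)) & ~c).
          branch 2.1.1 (add ~d):
            ○ open, literals {c=true, d=false}.
          branch 2.1.2 (add ((a -> ((e -> d) | ~b)) & ~c)):
            ((a -> ((e -> d) | ~b)) & ~c): α-rule — add (a -> ((e -> d) | ~b)), ~c.
            × closes — contains both c and ~c.
      branch 2.2 (add ~(d -> ((a -> ((e -> d) | ~b)) & ~c)), ~c):
        ~(d -> ((a -> ((e -> d) | ~b)) & ~c)): α-rule — add d, ~((a -> ((e -> d) | ~b)) & ~c).
        ~((a -> ((e -> d) | ~b)) & ~c): β-rule — branch into ~(a -> ((e -> d) | ~b))  //  ~~c.
          branch 2.2.1 (add ~(a -> ((e -> d) | ~b))):
            ~(a -> ((e -> d) | ~b)): α-rule — add a, ~((e -> d) | ~b).
            ~((e -> d) | ~b): α-rule — add ~(e -> d), ~~b.
            ~(e -> d): α-rule — add e, ~d.
            × closes — contains both d and ~d.
          branch 2.2.2 (add ~~c):
            × closes — contains both c and ~c.
3 branches closed, 2 open.
Each open branch fixes some atoms; the unmentioned ones are free. Counting distinct full assignments: branch {d=false} (b, a, e, c) contributes 16 new; branch {c=true, d=false} (b, a, e) contributes 0 new. Total: 16.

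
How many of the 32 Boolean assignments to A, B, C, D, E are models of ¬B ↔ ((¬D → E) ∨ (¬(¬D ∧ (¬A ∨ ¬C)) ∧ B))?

15

Initial set: {(¬B ↔ ((¬D → E) ∨ (¬(¬D ∧ (¬A ∨ ¬C)) ∧ B)))}.
(¬B ↔ ((¬D → E) ∨ (¬(¬D ∧ (¬A ∨ ¬C)) ∧ B))): β-rule — branch into ¬B, ((¬D → E) ∨ (¬(¬D ∧ (¬A ∨ ¬C)) ∧ B))  //  ¬¬B, ¬((¬D → E) ∨ (¬(¬D ∧ (¬A ∨ ¬C)) ∧ B)).
  branch 1 (add ¬B, ((¬D → E) ∨ (¬(¬D ∧ (¬A ∨ ¬C)) ∧ B))):
    ((¬D → E) ∨ (¬(¬D ∧ (¬A ∨ ¬C)) ∧ B)): β-rule — branch into (¬D → E)  //  (¬(¬D ∧ (¬A ∨ ¬C)) ∧ B).
      branch 1.1 (add (¬D → E)):
        (¬D → E): β-rule — branch into ¬¬D  //  E.
          branch 1.1.1 (add ¬¬D):
            ○ open, literals {B=F, D=T}.
          branch 1.1.2 (add E):
            ○ open, literals {B=F, E=T}.
      branch 1.2 (add (¬(¬D ∧ (¬A ∨ ¬C)) ∧ B)):
        (¬(¬D ∧ (¬A ∨ ¬C)) ∧ B): α-rule — add ¬(¬D ∧ (¬A ∨ ¬C)), B.
        × closes — contains both B and ¬B.
  branch 2 (add ¬¬B, ¬((¬D → E) ∨ (¬(¬D ∧ (¬A ∨ ¬C)) ∧ B))):
    ¬((¬D → E) ∨ (¬(¬D ∧ (¬A ∨ ¬C)) ∧ B)): α-rule — add ¬(¬D → E), ¬(¬(¬D ∧ (¬A ∨ ¬C)) ∧ B).
    ¬(¬D → E): α-rule — add ¬D, ¬E.
    ¬(¬(¬D ∧ (¬A ∨ ¬C)) ∧ B): β-rule — branch into ¬¬(¬D ∧ (¬A ∨ ¬C))  //  ¬B.
      branch 2.1 (add ¬¬(¬D ∧ (¬A ∨ ¬C))):
        ¬¬(¬D ∧ (¬A ∨ ¬C)): α-rule — add ¬D, (¬A ∨ ¬C).
        (¬A ∨ ¬C): β-rule — branch into ¬A  //  ¬C.
          branch 2.1.1 (add ¬A):
            ○ open, literals {A=F, B=T, D=F, E=F}.
          branch 2.1.2 (add ¬C):
            ○ open, literals {B=T, C=F, D=F, E=F}.
      branch 2.2 (add ¬B):
        × closes — contains both B and ¬B.
2 branches closed, 4 open.
Each open branch fixes some atoms; the unmentioned ones are free. Counting distinct full assignments: branch {B=F, D=T} (A, C, E) contributes 8 new; branch {B=F, E=T} (A, C, D) contributes 4 new; branch {A=F, B=T, D=F, E=F} (C) contributes 2 new; branch {B=T, C=F, D=F, E=F} (A) contributes 1 new. Total: 15.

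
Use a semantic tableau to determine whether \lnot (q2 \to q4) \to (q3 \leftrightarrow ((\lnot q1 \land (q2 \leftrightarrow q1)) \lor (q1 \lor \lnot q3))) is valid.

Not valid

Assume the negation and expand:
Initial set: {\lnot (\lnot (q2 \to q4) \to (q3 \leftrightarrow ((\lnot q1 \land (q2 \leftrightarrow q1)) \lor (q1 \lor \lnot q3))))}.
\lnot (\lnot (q2 \to q4) \to (q3 \leftrightarrow ((\lnot q1 \land (q2 \leftrightarrow q1)) \lor (q1 \lor \lnot q3)))): α-rule — add \lnot (q2 \to q4), \lnot (q3 \leftrightarrow ((\lnot q1 \land (q2 \leftrightarrow q1)) \lor (q1 \lor \lnot q3))).
\lnot (q2 \to q4): α-rule — add q2, \lnot q4.
\lnot (q3 \leftrightarrow ((\lnot q1 \land (q2 \leftrightarrow q1)) \lor (q1 \lor \lnot q3))): β-rule — branch into q3, \lnot ((\lnot q1 \land (q2 \leftrightarrow q1)) \lor (q1 \lor \lnot q3))  //  \lnot q3, ((\lnot q1 \land (q2 \leftrightarrow q1)) \lor (q1 \lor \lnot q3)).
  branch 1 (add q3, \lnot ((\lnot q1 \land (q2 \leftrightarrow q1)) \lor (q1 \lor \lnot q3))):
    \lnot ((\lnot q1 \land (q2 \leftrightarrow q1)) \lor (q1 \lor \lnot q3)): α-rule — add \lnot (\lnot q1 \land (q2 \leftrightarrow q1)), \lnot (q1 \lor \lnot q3).
    \lnot (q1 \lor \lnot q3): α-rule — add \lnot q1, \lnot \lnot q3.
    \lnot (\lnot q1 \land (q2 \leftrightarrow q1)): β-rule — branch into \lnot \lnot q1  //  \lnot (q2 \leftrightarrow q1).
      branch 1.1 (add \lnot \lnot q1):
        × closes — contains both q1 and \lnot q1.
      branch 1.2 (add \lnot (q2 \leftrightarrow q1)):
        \lnot (q2 \leftrightarrow q1): β-rule — branch into q2, \lnot q1  //  \lnot q2, q1.
          branch 1.2.1 (add q2, \lnot q1):
            ○ open, literals {q1=0, q2=1, q3=1, q4=0}.
          branch 1.2.2 (add \lnot q2, q1):
            × closes — contains both q2 and \lnot q2.
  branch 2 (add \lnot q3, ((\lnot q1 \land (q2 \leftrightarrow q1)) \lor (q1 \lor \lnot q3))):
    ((\lnot q1 \land (q2 \leftrightarrow q1)) \lor (q1 \lor \lnot q3)): β-rule — branch into (\lnot q1 \land (q2 \leftrightarrow q1))  //  (q1 \lor \lnot q3).
      branch 2.1 (add (\lnot q1 \land (q2 \leftrightarrow q1))):
        (\lnot q1 \land (q2 \leftrightarrow q1)): α-rule — add \lnot q1, (q2 \leftrightarrow q1).
        (q2 \leftrightarrow q1): β-rule — branch into q2, q1  //  \lnot q2, \lnot q1.
          branch 2.1.1 (add q2, q1):
            × closes — contains both q1 and \lnot q1.
          branch 2.1.2 (add \lnot q2, \lnot q1):
            × closes — contains both q2 and \lnot q2.
      branch 2.2 (add (q1 \lor \lnot q3)):
        (q1 \lor \lnot q3): β-rule — branch into q1  //  \lnot q3.
          branch 2.2.1 (add q1):
            ○ open, literals {q1=1, q2=1, q3=0, q4=0}.
          branch 2.2.2 (add \lnot q3):
            ○ open, literals {q2=1, q3=0, q4=0}.
4 branches closed, 3 open.
An open branch gives a countermodel: q1=0, q2=1, q3=1, q4=0 (unmentioned atoms arbitrary); under it the original formula is false.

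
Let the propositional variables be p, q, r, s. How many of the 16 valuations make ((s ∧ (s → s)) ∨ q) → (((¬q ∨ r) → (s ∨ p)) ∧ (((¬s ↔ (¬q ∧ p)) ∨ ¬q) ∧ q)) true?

Initial set: {(((s ∧ (s → s)) ∨ q) → (((¬q ∨ r) → (s ∨ p)) ∧ (((¬s ↔ (¬q ∧ p)) ∨ ¬q) ∧ q)))}.
(((s ∧ (s → s)) ∨ q) → (((¬q ∨ r) → (s ∨ p)) ∧ (((¬s ↔ (¬q ∧ p)) ∨ ¬q) ∧ q))): β-rule — branch into ¬((s ∧ (s → s)) ∨ q)  //  (((¬q ∨ r) → (s ∨ p)) ∧ (((¬s ↔ (¬q ∧ p)) ∨ ¬q) ∧ q)).
  branch 1 (add ¬((s ∧ (s → s)) ∨ q)):
    ¬((s ∧ (s → s)) ∨ q): α-rule — add ¬(s ∧ (s → s)), ¬q.
    ¬(s ∧ (s → s)): β-rule — branch into ¬s  //  ¬(s → s).
      branch 1.1 (add ¬s):
        ○ open, literals {q=false, s=false}.
      branch 1.2 (add ¬(s → s)):
        ¬(s → s): α-rule — add s, ¬s.
        × closes — contains both s and ¬s.
  branch 2 (add (((¬q ∨ r) → (s ∨ p)) ∧ (((¬s ↔ (¬q ∧ p)) ∨ ¬q) ∧ q))):
    (((¬q ∨ r) → (s ∨ p)) ∧ (((¬s ↔ (¬q ∧ p)) ∨ ¬q) ∧ q)): α-rule — add ((¬q ∨ r) → (s ∨ p)), (((¬s ↔ (¬q ∧ p)) ∨ ¬q) ∧ q).
    (((¬s ↔ (¬q ∧ p)) ∨ ¬q) ∧ q): α-rule — add ((¬s ↔ (¬q ∧ p)) ∨ ¬q), q.
    ((¬q ∨ r) → (s ∨ p)): β-rule — branch into ¬(¬q ∨ r)  //  (s ∨ p).
      branch 2.1 (add ¬(¬q ∨ r)):
        ¬(¬q ∨ r): α-rule — add ¬¬q, ¬r.
        ((¬s ↔ (¬q ∧ p)) ∨ ¬q): β-rule — branch into (¬s ↔ (¬q ∧ p))  //  ¬q.
          branch 2.1.1 (add (¬s ↔ (¬q ∧ p))):
            (¬s ↔ (¬q ∧ p)): β-rule — branch into ¬s, (¬q ∧ p)  //  ¬¬s, ¬(¬q ∧ p).
              branch 2.1.1.1 (add ¬s, (¬q ∧ p)):
                (¬q ∧ p): α-rule — add ¬q, p.
                × closes — contains both q and ¬q.
              branch 2.1.1.2 (add ¬¬s, ¬(¬q ∧ p)):
                ¬(¬q ∧ p): β-rule — branch into ¬¬q  //  ¬p.
                  branch 2.1.1.2.1 (add ¬¬q):
                    ○ open, literals {q=true, r=false, s=true}.
                  branch 2.1.1.2.2 (add ¬p):
                    ○ open, literals {p=false, q=true, r=false, s=true}.
          branch 2.1.2 (add ¬q):
            × closes — contains both q and ¬q.
      branch 2.2 (add (s ∨ p)):
        ((¬s ↔ (¬q ∧ p)) ∨ ¬q): β-rule — branch into (¬s ↔ (¬q ∧ p))  //  ¬q.
          branch 2.2.1 (add (¬s ↔ (¬q ∧ p))):
            (s ∨ p): β-rule — branch into s  //  p.
              branch 2.2.1.1 (add s):
                (¬s ↔ (¬q ∧ p)): β-rule — branch into ¬s, (¬q ∧ p)  //  ¬¬s, ¬(¬q ∧ p).
                  branch 2.2.1.1.1 (add ¬s, (¬q ∧ p)):
                    × closes — contains both s and ¬s.
                  branch 2.2.1.1.2 (add ¬¬s, ¬(¬q ∧ p)):
                    ¬(¬q ∧ p): β-rule — branch into ¬¬q  //  ¬p.
                      branch 2.2.1.1.2.1 (add ¬¬q):
                        ○ open, literals {q=true, s=true}.
                      branch 2.2.1.1.2.2 (add ¬p):
                        ○ open, literals {p=false, q=true, s=true}.
              branch 2.2.1.2 (add p):
                (¬s ↔ (¬q ∧ p)): β-rule — branch into ¬s, (¬q ∧ p)  //  ¬¬s, ¬(¬q ∧ p).
                  branch 2.2.1.2.1 (add ¬s, (¬q ∧ p)):
                    (¬q ∧ p): α-rule — add ¬q, p.
                    × closes — contains both q and ¬q.
                  branch 2.2.1.2.2 (add ¬¬s, ¬(¬q ∧ p)):
                    ¬(¬q ∧ p): β-rule — branch into ¬¬q  //  ¬p.
                      branch 2.2.1.2.2.1 (add ¬¬q):
                        ○ open, literals {p=true, q=true, s=true}.
                      branch 2.2.1.2.2.2 (add ¬p):
                        × closes — contains both p and ¬p.
          branch 2.2.2 (add ¬q):
            × closes — contains both q and ¬q.
7 branches closed, 6 open.
Each open branch fixes some atoms; the unmentioned ones are free. Counting distinct full assignments: branch {q=false, s=false} (p, r) contributes 4 new; branch {q=true, r=false, s=true} (p) contributes 2 new; branch {p=false, q=true, r=false, s=true} (none free) contributes 0 new; branch {q=true, s=true} (p, r) contributes 2 new; branch {p=false, q=true, s=true} (r) contributes 0 new; branch {p=true, q=true, s=true} (r) contributes 0 new. Total: 8.

8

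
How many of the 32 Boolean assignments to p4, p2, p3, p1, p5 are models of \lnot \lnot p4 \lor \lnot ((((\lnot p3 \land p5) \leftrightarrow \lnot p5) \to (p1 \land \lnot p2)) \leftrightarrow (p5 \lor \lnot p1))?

23

Initial set: {(\lnot \lnot p4 \lor \lnot ((((\lnot p3 \land p5) \leftrightarrow \lnot p5) \to (p1 \land \lnot p2)) \leftrightarrow (p5 \lor \lnot p1)))}.
(\lnot \lnot p4 \lor \lnot ((((\lnot p3 \land p5) \leftrightarrow \lnot p5) \to (p1 \land \lnot p2)) \leftrightarrow (p5 \lor \lnot p1))): β-rule — branch into \lnot \lnot p4  //  \lnot ((((\lnot p3 \land p5) \leftrightarrow \lnot p5) \to (p1 \land \lnot p2)) \leftrightarrow (p5 \lor \lnot p1)).
  branch 1 (add \lnot \lnot p4):
    \lnot \lnot p4: drop double negation, giving p4.
    ○ open, literals {p4=true}.
  branch 2 (add \lnot ((((\lnot p3 \land p5) \leftrightarrow \lnot p5) \to (p1 \land \lnot p2)) \leftrightarrow (p5 \lor \lnot p1))):
    \lnot ((((\lnot p3 \land p5) \leftrightarrow \lnot p5) \to (p1 \land \lnot p2)) \leftrightarrow (p5 \lor \lnot p1)): β-rule — branch into (((\lnot p3 \land p5) \leftrightarrow \lnot p5) \to (p1 \land \lnot p2)), \lnot (p5 \lor \lnot p1)  //  \lnot (((\lnot p3 \land p5) \leftrightarrow \lnot p5) \to (p1 \land \lnot p2)), (p5 \lor \lnot p1).
      branch 2.1 (add (((\lnot p3 \land p5) \leftrightarrow \lnot p5) \to (p1 \land \lnot p2)), \lnot (p5 \lor \lnot p1)):
        \lnot (p5 \lor \lnot p1): α-rule — add \lnot p5, \lnot \lnot p1.
        (((\lnot p3 \land p5) \leftrightarrow \lnot p5) \to (p1 \land \lnot p2)): β-rule — branch into \lnot ((\lnot p3 \land p5) \leftrightarrow \lnot p5)  //  (p1 \land \lnot p2).
          branch 2.1.1 (add \lnot ((\lnot p3 \land p5) \leftrightarrow \lnot p5)):
            \lnot ((\lnot p3 \land p5) \leftrightarrow \lnot p5): β-rule — branch into (\lnot p3 \land p5), \lnot \lnot p5  //  \lnot (\lnot p3 \land p5), \lnot p5.
              branch 2.1.1.1 (add (\lnot p3 \land p5), \lnot \lnot p5):
                × closes — contains both p5 and \lnot p5.
              branch 2.1.1.2 (add \lnot (\lnot p3 \land p5), \lnot p5):
                \lnot (\lnot p3 \land p5): β-rule — branch into \lnot \lnot p3  //  \lnot p5.
                  branch 2.1.1.2.1 (add \lnot \lnot p3):
                    ○ open, literals {p1=true, p3=true, p5=false}.
                  branch 2.1.1.2.2 (add \lnot p5):
                    ○ open, literals {p1=true, p5=false}.
          branch 2.1.2 (add (p1 \land \lnot p2)):
            (p1 \land \lnot p2): α-rule — add p1, \lnot p2.
            ○ open, literals {p1=true, p2=false, p5=false}.
      branch 2.2 (add \lnot (((\lnot p3 \land p5) \leftrightarrow \lnot p5) \to (p1 \land \lnot p2)), (p5 \lor \lnot p1)):
        \lnot (((\lnot p3 \land p5) \leftrightarrow \lnot p5) \to (p1 \land \lnot p2)): α-rule — add ((\lnot p3 \land p5) \leftrightarrow \lnot p5), \lnot (p1 \land \lnot p2).
        (p5 \lor \lnot p1): β-rule — branch into p5  //  \lnot p1.
          branch 2.2.1 (add p5):
            ((\lnot p3 \land p5) \leftrightarrow \lnot p5): β-rule — branch into (\lnot p3 \land p5), \lnot p5  //  \lnot (\lnot p3 \land p5), \lnot \lnot p5.
              branch 2.2.1.1 (add (\lnot p3 \land p5), \lnot p5):
                × closes — contains both p5 and \lnot p5.
              branch 2.2.1.2 (add \lnot (\lnot p3 \land p5), \lnot \lnot p5):
                \lnot (p1 \land \lnot p2): β-rule — branch into \lnot p1  //  \lnot \lnot p2.
                  branch 2.2.1.2.1 (add \lnot p1):
                    \lnot (\lnot p3 \land p5): β-rule — branch into \lnot \lnot p3  //  \lnot p5.
                      branch 2.2.1.2.1.1 (add \lnot \lnot p3):
                        ○ open, literals {p1=false, p3=true, p5=true}.
                      branch 2.2.1.2.1.2 (add \lnot p5):
                        × closes — contains both p5 and \lnot p5.
                  branch 2.2.1.2.2 (add \lnot \lnot p2):
                    \lnot (\lnot p3 \land p5): β-rule — branch into \lnot \lnot p3  //  \lnot p5.
                      branch 2.2.1.2.2.1 (add \lnot \lnot p3):
                        ○ open, literals {p2=true, p3=true, p5=true}.
                      branch 2.2.1.2.2.2 (add \lnot p5):
                        × closes — contains both p5 and \lnot p5.
          branch 2.2.2 (add \lnot p1):
            ((\lnot p3 \land p5) \leftrightarrow \lnot p5): β-rule — branch into (\lnot p3 \land p5), \lnot p5  //  \lnot (\lnot p3 \land p5), \lnot \lnot p5.
              branch 2.2.2.1 (add (\lnot p3 \land p5), \lnot p5):
                (\lnot p3 \land p5): α-rule — add \lnot p3, p5.
                × closes — contains both p5 and \lnot p5.
              branch 2.2.2.2 (add \lnot (\lnot p3 \land p5), \lnot \lnot p5):
                \lnot (p1 \land \lnot p2): β-rule — branch into \lnot p1  //  \lnot \lnot p2.
                  branch 2.2.2.2.1 (add \lnot p1):
                    \lnot (\lnot p3 \land p5): β-rule — branch into \lnot \lnot p3  //  \lnot p5.
                      branch 2.2.2.2.1.1 (add \lnot \lnot p3):
                        ○ open, literals {p1=false, p3=true, p5=true}.
                      branch 2.2.2.2.1.2 (add \lnot p5):
                        × closes — contains both p5 and \lnot p5.
                  branch 2.2.2.2.2 (add \lnot \lnot p2):
                    \lnot (\lnot p3 \land p5): β-rule — branch into \lnot \lnot p3  //  \lnot p5.
                      branch 2.2.2.2.2.1 (add \lnot \lnot p3):
                        ○ open, literals {p1=false, p2=true, p3=true, p5=true}.
                      branch 2.2.2.2.2.2 (add \lnot p5):
                        × closes — contains both p5 and \lnot p5.
7 branches closed, 8 open.
Each open branch fixes some atoms; the unmentioned ones are free. Counting distinct full assignments: branch {p4=true} (p2, p3, p1, p5) contributes 16 new; branch {p1=true, p3=true, p5=false} (p4, p2) contributes 2 new; branch {p1=true, p5=false} (p4, p2, p3) contributes 2 new; branch {p1=true, p2=false, p5=false} (p4, p3) contributes 0 new; branch {p1=false, p3=true, p5=true} (p4, p2) contributes 2 new; branch {p2=true, p3=true, p5=true} (p4, p1) contributes 1 new; branch {p1=false, p3=true, p5=true} (p4, p2) contributes 0 new; branch {p1=false, p2=true, p3=true, p5=true} (p4) contributes 0 new. Total: 23.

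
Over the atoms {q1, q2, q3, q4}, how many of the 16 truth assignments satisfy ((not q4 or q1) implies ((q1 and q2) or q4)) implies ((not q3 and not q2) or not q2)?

10

Initial set: {(((not q4 or q1) implies ((q1 and q2) or q4)) implies ((not q3 and not q2) or not q2))}.
(((not q4 or q1) implies ((q1 and q2) or q4)) implies ((not q3 and not q2) or not q2)): β-rule — branch into not ((not q4 or q1) implies ((q1 and q2) or q4))  //  ((not q3 and not q2) or not q2).
  branch 1 (add not ((not q4 or q1) implies ((q1 and q2) or q4))):
    not ((not q4 or q1) implies ((q1 and q2) or q4)): α-rule — add (not q4 or q1), not ((q1 and q2) or q4).
    not ((q1 and q2) or q4): α-rule — add not (q1 and q2), not q4.
    (not q4 or q1): β-rule — branch into not q4  //  q1.
      branch 1.1 (add not q4):
        not (q1 and q2): β-rule — branch into not q1  //  not q2.
          branch 1.1.1 (add not q1):
            ○ open, literals {q1=false, q4=false}.
          branch 1.1.2 (add not q2):
            ○ open, literals {q2=false, q4=false}.
      branch 1.2 (add q1):
        not (q1 and q2): β-rule — branch into not q1  //  not q2.
          branch 1.2.1 (add not q1):
            × closes — contains both q1 and not q1.
          branch 1.2.2 (add not q2):
            ○ open, literals {q1=true, q2=false, q4=false}.
  branch 2 (add ((not q3 and not q2) or not q2)):
    ((not q3 and not q2) or not q2): β-rule — branch into (not q3 and not q2)  //  not q2.
      branch 2.1 (add (not q3 and not q2)):
        (not q3 and not q2): α-rule — add not q3, not q2.
        ○ open, literals {q2=false, q3=false}.
      branch 2.2 (add not q2):
        ○ open, literals {q2=false}.
1 branch closed, 5 open.
Each open branch fixes some atoms; the unmentioned ones are free. Counting distinct full assignments: branch {q1=false, q4=false} (q2, q3) contributes 4 new; branch {q2=false, q4=false} (q1, q3) contributes 2 new; branch {q1=true, q2=false, q4=false} (q3) contributes 0 new; branch {q2=false, q3=false} (q1, q4) contributes 2 new; branch {q2=false} (q1, q3, q4) contributes 2 new. Total: 10.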